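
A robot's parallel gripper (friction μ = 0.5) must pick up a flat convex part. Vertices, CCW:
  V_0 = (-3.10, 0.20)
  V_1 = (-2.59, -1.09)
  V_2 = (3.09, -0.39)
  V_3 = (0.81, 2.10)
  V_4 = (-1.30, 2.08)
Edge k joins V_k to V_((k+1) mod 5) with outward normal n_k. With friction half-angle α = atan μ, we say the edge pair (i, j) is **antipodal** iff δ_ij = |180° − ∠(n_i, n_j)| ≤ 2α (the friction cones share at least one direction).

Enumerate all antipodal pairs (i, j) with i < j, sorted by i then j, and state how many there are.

α = atan 0.5 = 26.57°;  2α = 53.13°
n_0 = (-0.9300, -0.3677)
n_1 = (+0.1223, -0.9925)
n_2 = (+0.7375, +0.6753)
n_3 = (-0.0095, +1.0000)
n_4 = (-0.7223, +0.6916)
  (0,1): δ = 104.55°  ·
  (0,2): δ = 20.91°  ✓
  (0,3): δ = 68.97°  ·
  (0,4): δ = 114.67°  ·
  (1,2): δ = 54.55°  ·
  (1,3): δ = 6.48°  ✓
  (1,4): δ = 39.22°  ✓
  (2,3): δ = 131.94°  ·
  (2,4): δ = 86.23°  ·
  (3,4): δ = 134.30°  ·
antipodal pairs: 3

count = 3; pairs: (0,2), (1,3), (1,4)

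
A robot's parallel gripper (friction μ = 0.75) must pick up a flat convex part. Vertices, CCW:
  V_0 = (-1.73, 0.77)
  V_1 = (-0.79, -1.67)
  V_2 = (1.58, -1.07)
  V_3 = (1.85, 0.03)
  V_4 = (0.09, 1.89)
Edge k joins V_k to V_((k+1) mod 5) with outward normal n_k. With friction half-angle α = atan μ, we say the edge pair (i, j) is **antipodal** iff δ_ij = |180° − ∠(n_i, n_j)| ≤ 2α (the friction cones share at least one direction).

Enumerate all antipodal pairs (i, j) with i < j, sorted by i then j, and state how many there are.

count = 5; pairs: (0,2), (0,3), (1,3), (1,4), (2,4)

α = atan 0.75 = 36.87°;  2α = 73.74°
n_0 = (-0.9331, -0.3595)
n_1 = (+0.2454, -0.9694)
n_2 = (+0.9712, -0.2384)
n_3 = (+0.7264, +0.6873)
n_4 = (-0.5241, +0.8517)
  (0,1): δ = 96.86°  ·
  (0,2): δ = 34.86°  ✓
  (0,3): δ = 22.35°  ✓
  (0,4): δ = 100.54°  ·
  (1,2): δ = 118.00°  ·
  (1,3): δ = 60.79°  ✓
  (1,4): δ = 17.40°  ✓
  (2,3): δ = 122.79°  ·
  (2,4): δ = 44.60°  ✓
  (3,4): δ = 101.81°  ·
antipodal pairs: 5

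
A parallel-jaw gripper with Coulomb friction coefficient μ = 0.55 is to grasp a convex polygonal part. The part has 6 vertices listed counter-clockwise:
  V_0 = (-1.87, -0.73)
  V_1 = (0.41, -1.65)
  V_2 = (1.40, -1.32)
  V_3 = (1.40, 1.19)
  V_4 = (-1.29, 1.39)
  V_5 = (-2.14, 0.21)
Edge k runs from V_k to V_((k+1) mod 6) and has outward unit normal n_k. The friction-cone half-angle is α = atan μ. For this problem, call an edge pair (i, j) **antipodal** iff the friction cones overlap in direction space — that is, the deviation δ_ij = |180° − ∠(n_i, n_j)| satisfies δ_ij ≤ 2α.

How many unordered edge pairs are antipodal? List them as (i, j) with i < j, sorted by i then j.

α = atan 0.55 = 28.81°;  2α = 57.62°
n_0 = (-0.3742, -0.9274)
n_1 = (+0.3162, -0.9487)
n_2 = (+1.0000, -0.0000)
n_3 = (+0.0741, +0.9972)
n_4 = (-0.8114, +0.5845)
n_5 = (-0.9611, -0.2761)
  (0,1): δ = 139.59°  ·
  (0,2): δ = 68.03°  ·
  (0,3): δ = 17.72°  ✓
  (0,4): δ = 76.21°  ·
  (0,5): δ = 128.00°  ·
  (1,2): δ = 108.43°  ·
  (1,3): δ = 22.69°  ✓
  (1,4): δ = 35.80°  ✓
  (1,5): δ = 87.59°  ·
  (2,3): δ = 94.25°  ·
  (2,4): δ = 35.77°  ✓
  (2,5): δ = 16.03°  ✓
  (3,4): δ = 121.51°  ·
  (3,5): δ = 69.72°  ·
  (4,5): δ = 128.21°  ·
antipodal pairs: 5

count = 5; pairs: (0,3), (1,3), (1,4), (2,4), (2,5)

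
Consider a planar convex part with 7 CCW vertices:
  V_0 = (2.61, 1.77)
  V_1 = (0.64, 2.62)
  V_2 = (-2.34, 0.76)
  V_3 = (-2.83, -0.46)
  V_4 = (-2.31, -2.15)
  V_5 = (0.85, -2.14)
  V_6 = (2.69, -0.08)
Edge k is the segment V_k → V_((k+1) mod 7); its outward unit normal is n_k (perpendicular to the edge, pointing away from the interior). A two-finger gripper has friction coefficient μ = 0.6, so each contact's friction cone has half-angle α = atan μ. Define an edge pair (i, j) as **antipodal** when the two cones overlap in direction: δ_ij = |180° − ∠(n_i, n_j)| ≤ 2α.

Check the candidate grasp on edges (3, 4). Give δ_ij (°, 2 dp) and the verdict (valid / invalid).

δ = 106.92°, invalid

α = atan 0.6 = 30.96°;  2α = 61.93°
edge 3: e_3 = (+0.52, -1.69);  n_3 = (-0.9558, -0.2941)
edge 4: e_4 = (+3.16, +0.01);  n_4 = (+0.0032, -1.0000)
∠(n_3, n_4) = 73.08°
δ = |180° − 73.08°| = 106.92°
106.92° > 2α = 61.93°  →  invalid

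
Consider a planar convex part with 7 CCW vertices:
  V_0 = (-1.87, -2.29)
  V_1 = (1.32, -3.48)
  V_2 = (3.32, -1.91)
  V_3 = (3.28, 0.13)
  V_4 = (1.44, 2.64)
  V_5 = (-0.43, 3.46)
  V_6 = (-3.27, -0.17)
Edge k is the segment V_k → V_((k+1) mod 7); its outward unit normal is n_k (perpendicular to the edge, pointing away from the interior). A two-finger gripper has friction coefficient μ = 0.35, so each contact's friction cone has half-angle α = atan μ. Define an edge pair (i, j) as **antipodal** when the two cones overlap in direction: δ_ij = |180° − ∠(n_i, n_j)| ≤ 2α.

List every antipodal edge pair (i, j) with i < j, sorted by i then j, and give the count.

α = atan 0.35 = 19.29°;  2α = 38.58°
n_0 = (-0.3495, -0.9369)
n_1 = (+0.6175, -0.7866)
n_2 = (+0.9998, +0.0196)
n_3 = (+0.8065, +0.5912)
n_4 = (+0.4016, +0.9158)
n_5 = (-0.7876, +0.6162)
n_6 = (-0.8345, -0.5511)
  (0,1): δ = 121.41°  ·
  (0,2): δ = 68.42°  ·
  (0,3): δ = 33.30°  ✓
  (0,4): δ = 3.22°  ✓
  (0,5): δ = 72.42°  ·
  (0,6): δ = 143.90°  ·
  (1,2): δ = 127.01°  ·
  (1,3): δ = 91.89°  ·
  (1,4): δ = 61.81°  ·
  (1,5): δ = 13.83°  ✓
  (1,6): δ = 85.31°  ·
  (2,3): δ = 144.88°  ·
  (2,4): δ = 114.80°  ·
  (2,5): δ = 39.16°  ·
  (2,6): δ = 32.32°  ✓
  (3,4): δ = 149.92°  ·
  (3,5): δ = 74.28°  ·
  (3,6): δ = 2.80°  ✓
  (4,5): δ = 104.36°  ·
  (4,6): δ = 32.88°  ✓
  (5,6): δ = 108.52°  ·
antipodal pairs: 6

count = 6; pairs: (0,3), (0,4), (1,5), (2,6), (3,6), (4,6)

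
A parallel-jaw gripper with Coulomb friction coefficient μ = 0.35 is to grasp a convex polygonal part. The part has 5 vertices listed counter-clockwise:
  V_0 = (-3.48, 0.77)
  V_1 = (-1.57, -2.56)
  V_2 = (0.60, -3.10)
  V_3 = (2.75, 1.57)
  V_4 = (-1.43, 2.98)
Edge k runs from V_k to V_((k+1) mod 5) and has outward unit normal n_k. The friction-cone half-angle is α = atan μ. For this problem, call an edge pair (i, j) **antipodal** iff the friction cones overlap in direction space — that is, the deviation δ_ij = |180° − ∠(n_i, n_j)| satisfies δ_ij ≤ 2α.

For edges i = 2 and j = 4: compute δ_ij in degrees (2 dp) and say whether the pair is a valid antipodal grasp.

δ = 18.13°, valid

α = atan 0.35 = 19.29°;  2α = 38.58°
edge 2: e_2 = (+2.15, +4.67);  n_2 = (+0.9084, -0.4182)
edge 4: e_4 = (-2.05, -2.21);  n_4 = (-0.7331, +0.6801)
∠(n_2, n_4) = 161.87°
δ = |180° − 161.87°| = 18.13°
18.13° ≤ 2α = 38.58°  →  valid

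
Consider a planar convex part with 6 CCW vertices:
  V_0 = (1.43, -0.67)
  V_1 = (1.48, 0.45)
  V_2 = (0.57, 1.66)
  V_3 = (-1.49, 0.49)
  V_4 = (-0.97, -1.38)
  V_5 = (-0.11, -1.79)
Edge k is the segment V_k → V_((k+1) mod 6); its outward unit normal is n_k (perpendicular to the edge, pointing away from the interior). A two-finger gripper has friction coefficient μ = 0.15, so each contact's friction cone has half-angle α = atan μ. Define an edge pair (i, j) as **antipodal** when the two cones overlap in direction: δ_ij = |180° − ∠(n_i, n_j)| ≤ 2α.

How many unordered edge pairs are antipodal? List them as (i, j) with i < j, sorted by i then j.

count = 1; pairs: (2,5)

α = atan 0.15 = 8.53°;  2α = 17.06°
n_0 = (+0.9990, -0.0446)
n_1 = (+0.7992, +0.6011)
n_2 = (-0.4939, +0.8695)
n_3 = (-0.9634, -0.2679)
n_4 = (-0.4303, -0.9027)
n_5 = (+0.5882, -0.8087)
  (0,1): δ = 140.50°  ·
  (0,2): δ = 57.85°  ·
  (0,3): δ = 18.10°  ·
  (0,4): δ = 67.07°  ·
  (0,5): δ = 128.58°  ·
  (1,2): δ = 97.35°  ·
  (1,3): δ = 21.41°  ·
  (1,4): δ = 27.57°  ·
  (1,5): δ = 89.08°  ·
  (2,3): δ = 104.05°  ·
  (2,4): δ = 55.08°  ·
  (2,5): δ = 6.43°  ✓
  (3,4): δ = 131.03°  ·
  (3,5): δ = 69.51°  ·
  (4,5): δ = 118.48°  ·
antipodal pairs: 1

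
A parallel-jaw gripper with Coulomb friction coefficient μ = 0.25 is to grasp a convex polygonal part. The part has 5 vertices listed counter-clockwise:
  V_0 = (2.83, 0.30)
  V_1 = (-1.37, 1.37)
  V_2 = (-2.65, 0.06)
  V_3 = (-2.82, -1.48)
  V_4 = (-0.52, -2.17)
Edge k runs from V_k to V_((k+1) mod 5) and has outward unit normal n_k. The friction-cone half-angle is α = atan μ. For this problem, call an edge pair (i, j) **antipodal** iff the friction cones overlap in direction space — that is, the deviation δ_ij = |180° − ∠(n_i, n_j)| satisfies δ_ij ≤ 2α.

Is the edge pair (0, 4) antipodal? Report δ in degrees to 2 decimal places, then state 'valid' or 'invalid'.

δ = 50.69°, invalid

α = atan 0.25 = 14.04°;  2α = 28.07°
edge 0: e_0 = (-4.20, +1.07);  n_0 = (+0.2469, +0.9690)
edge 4: e_4 = (+3.35, +2.47);  n_4 = (+0.5934, -0.8049)
∠(n_0, n_4) = 129.31°
δ = |180° − 129.31°| = 50.69°
50.69° > 2α = 28.07°  →  invalid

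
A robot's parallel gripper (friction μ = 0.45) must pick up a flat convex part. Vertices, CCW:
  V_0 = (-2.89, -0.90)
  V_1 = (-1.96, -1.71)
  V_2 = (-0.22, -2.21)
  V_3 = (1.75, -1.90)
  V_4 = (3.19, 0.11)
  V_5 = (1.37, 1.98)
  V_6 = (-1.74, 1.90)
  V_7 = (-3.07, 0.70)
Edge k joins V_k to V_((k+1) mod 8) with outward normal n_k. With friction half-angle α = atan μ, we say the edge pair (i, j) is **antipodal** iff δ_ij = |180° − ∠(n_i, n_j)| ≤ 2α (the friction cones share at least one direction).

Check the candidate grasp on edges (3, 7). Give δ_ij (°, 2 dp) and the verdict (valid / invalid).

δ = 42.04°, valid

α = atan 0.45 = 24.23°;  2α = 48.46°
edge 3: e_3 = (+1.44, +2.01);  n_3 = (+0.8129, -0.5824)
edge 7: e_7 = (+0.18, -1.60);  n_7 = (-0.9937, -0.1118)
∠(n_3, n_7) = 137.96°
δ = |180° − 137.96°| = 42.04°
42.04° ≤ 2α = 48.46°  →  valid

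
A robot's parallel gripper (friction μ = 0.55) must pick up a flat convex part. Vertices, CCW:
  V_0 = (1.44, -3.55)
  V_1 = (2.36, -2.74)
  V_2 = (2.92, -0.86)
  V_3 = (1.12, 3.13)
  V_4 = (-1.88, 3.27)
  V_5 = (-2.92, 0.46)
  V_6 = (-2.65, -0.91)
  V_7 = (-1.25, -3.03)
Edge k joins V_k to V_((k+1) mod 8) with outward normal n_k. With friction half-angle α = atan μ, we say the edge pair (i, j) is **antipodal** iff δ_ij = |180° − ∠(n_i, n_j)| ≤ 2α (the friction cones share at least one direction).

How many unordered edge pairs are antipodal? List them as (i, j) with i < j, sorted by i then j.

count = 11; pairs: (0,3), (0,4), (1,4), (1,5), (1,6), (2,4), (2,5), (2,6), (2,7), (3,6), (3,7)

α = atan 0.55 = 28.81°;  2α = 57.62°
n_0 = (+0.6608, -0.7506)
n_1 = (+0.9584, -0.2855)
n_2 = (+0.9115, +0.4112)
n_3 = (+0.0466, +0.9989)
n_4 = (-0.9378, +0.3471)
n_5 = (-0.9811, -0.1934)
n_6 = (-0.8345, -0.5511)
n_7 = (-0.1898, -0.9818)
  (0,1): δ = 147.95°  ·
  (0,2): δ = 107.08°  ·
  (0,3): δ = 44.03°  ✓
  (0,4): δ = 28.33°  ✓
  (0,5): δ = 59.79°  ·
  (0,6): δ = 82.08°  ·
  (0,7): δ = 127.70°  ·
  (1,2): δ = 139.13°  ·
  (1,3): δ = 76.08°  ·
  (1,4): δ = 3.72°  ✓
  (1,5): δ = 27.74°  ✓
  (1,6): δ = 50.03°  ✓
  (1,7): δ = 95.65°  ·
  (2,3): δ = 116.95°  ·
  (2,4): δ = 44.59°  ✓
  (2,5): δ = 13.13°  ✓
  (2,6): δ = 9.16°  ✓
  (2,7): δ = 54.78°  ✓
  (3,4): δ = 107.64°  ·
  (3,5): δ = 76.18°  ·
  (3,6): δ = 53.89°  ✓
  (3,7): δ = 8.27°  ✓
  (4,5): δ = 148.54°  ·
  (4,6): δ = 126.25°  ·
  (4,7): δ = 80.63°  ·
  (5,6): δ = 157.71°  ·
  (5,7): δ = 112.09°  ·
  (6,7): δ = 134.38°  ·
antipodal pairs: 11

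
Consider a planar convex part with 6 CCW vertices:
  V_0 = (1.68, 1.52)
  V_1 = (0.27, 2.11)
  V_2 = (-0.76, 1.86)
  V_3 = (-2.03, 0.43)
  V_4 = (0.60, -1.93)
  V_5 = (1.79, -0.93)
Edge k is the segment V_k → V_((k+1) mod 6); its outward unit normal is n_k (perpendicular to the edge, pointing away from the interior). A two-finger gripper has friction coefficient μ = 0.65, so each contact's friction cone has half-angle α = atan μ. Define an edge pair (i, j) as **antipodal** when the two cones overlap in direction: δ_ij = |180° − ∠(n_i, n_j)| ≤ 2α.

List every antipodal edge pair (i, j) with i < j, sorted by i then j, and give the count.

count = 7; pairs: (0,3), (0,4), (1,3), (1,4), (2,4), (2,5), (3,5)

α = atan 0.65 = 33.02°;  2α = 66.05°
n_0 = (+0.3860, +0.9225)
n_1 = (-0.2359, +0.9718)
n_2 = (-0.7477, +0.6640)
n_3 = (-0.6679, -0.7443)
n_4 = (+0.6433, -0.7656)
n_5 = (+0.9990, +0.0449)
  (0,1): δ = 143.65°  ·
  (0,2): δ = 108.90°  ·
  (0,3): δ = 19.20°  ✓
  (0,4): δ = 62.75°  ✓
  (0,5): δ = 115.28°  ·
  (1,2): δ = 145.25°  ·
  (1,3): δ = 55.55°  ✓
  (1,4): δ = 26.40°  ✓
  (1,5): δ = 78.93°  ·
  (2,3): δ = 90.29°  ·
  (2,4): δ = 8.35°  ✓
  (2,5): δ = 44.18°  ✓
  (3,4): δ = 98.06°  ·
  (3,5): δ = 45.53°  ✓
  (4,5): δ = 127.47°  ·
antipodal pairs: 7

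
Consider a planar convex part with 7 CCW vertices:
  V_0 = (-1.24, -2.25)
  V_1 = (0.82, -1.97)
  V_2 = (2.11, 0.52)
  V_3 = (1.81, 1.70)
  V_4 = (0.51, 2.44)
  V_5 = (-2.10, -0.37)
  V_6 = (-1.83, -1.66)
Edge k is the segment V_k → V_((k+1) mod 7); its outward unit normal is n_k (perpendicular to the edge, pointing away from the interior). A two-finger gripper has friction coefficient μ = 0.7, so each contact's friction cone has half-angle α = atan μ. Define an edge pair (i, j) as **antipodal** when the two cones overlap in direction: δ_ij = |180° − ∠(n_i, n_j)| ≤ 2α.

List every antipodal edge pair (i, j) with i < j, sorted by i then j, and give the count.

α = atan 0.7 = 34.99°;  2α = 69.98°
n_0 = (+0.1347, -0.9909)
n_1 = (+0.8879, -0.4600)
n_2 = (+0.9692, +0.2464)
n_3 = (+0.4947, +0.8691)
n_4 = (-0.7327, +0.6806)
n_5 = (-0.9788, -0.2049)
n_6 = (-0.7071, -0.7071)
  (0,1): δ = 125.13°  ·
  (0,2): δ = 83.48°  ·
  (0,3): δ = 37.39°  ✓
  (0,4): δ = 39.37°  ✓
  (0,5): δ = 94.08°  ·
  (0,6): δ = 127.26°  ·
  (1,2): δ = 138.35°  ·
  (1,3): δ = 92.26°  ·
  (1,4): δ = 15.50°  ✓
  (1,5): δ = 39.21°  ✓
  (1,6): δ = 72.39°  ·
  (2,3): δ = 133.91°  ·
  (2,4): δ = 57.15°  ✓
  (2,5): δ = 2.44°  ✓
  (2,6): δ = 30.74°  ✓
  (3,4): δ = 103.24°  ·
  (3,5): δ = 48.53°  ✓
  (3,6): δ = 15.35°  ✓
  (4,5): δ = 125.29°  ·
  (4,6): δ = 92.11°  ·
  (5,6): δ = 146.82°  ·
antipodal pairs: 9

count = 9; pairs: (0,3), (0,4), (1,4), (1,5), (2,4), (2,5), (2,6), (3,5), (3,6)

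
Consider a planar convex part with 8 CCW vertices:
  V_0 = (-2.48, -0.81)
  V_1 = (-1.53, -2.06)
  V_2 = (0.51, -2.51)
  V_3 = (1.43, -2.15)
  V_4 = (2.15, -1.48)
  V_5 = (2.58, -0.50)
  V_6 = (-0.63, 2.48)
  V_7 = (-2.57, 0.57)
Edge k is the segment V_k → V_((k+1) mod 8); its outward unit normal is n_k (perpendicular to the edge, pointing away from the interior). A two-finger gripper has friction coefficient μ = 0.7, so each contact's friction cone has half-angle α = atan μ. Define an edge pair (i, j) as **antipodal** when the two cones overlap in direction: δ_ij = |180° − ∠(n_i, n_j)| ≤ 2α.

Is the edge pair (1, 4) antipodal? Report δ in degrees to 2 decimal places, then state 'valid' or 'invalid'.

α = atan 0.7 = 34.99°;  2α = 69.98°
edge 1: e_1 = (+2.04, -0.45);  n_1 = (-0.2154, -0.9765)
edge 4: e_4 = (+0.43, +0.98);  n_4 = (+0.9157, -0.4018)
∠(n_1, n_4) = 78.75°
δ = |180° − 78.75°| = 101.25°
101.25° > 2α = 69.98°  →  invalid

δ = 101.25°, invalid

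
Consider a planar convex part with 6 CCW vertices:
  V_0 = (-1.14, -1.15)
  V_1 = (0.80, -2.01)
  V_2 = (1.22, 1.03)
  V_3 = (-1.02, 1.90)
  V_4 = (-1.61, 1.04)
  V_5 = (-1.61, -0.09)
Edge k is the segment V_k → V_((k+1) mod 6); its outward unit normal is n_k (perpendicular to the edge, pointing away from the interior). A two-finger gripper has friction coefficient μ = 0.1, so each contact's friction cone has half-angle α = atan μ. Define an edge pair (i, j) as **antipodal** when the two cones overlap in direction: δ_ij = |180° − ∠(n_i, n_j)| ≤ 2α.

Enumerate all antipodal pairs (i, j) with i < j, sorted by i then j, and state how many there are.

count = 2; pairs: (0,2), (1,4)

α = atan 0.1 = 5.71°;  2α = 11.42°
n_0 = (-0.4053, -0.9142)
n_1 = (+0.9906, -0.1369)
n_2 = (+0.3620, +0.9322)
n_3 = (-0.8246, +0.5657)
n_4 = (-1.0000, -0.0000)
n_5 = (-0.9142, -0.4053)
  (0,1): δ = 73.96°  ·
  (0,2): δ = 2.68°  ✓
  (0,3): δ = 79.46°  ·
  (0,4): δ = 113.91°  ·
  (0,5): δ = 137.82°  ·
  (1,2): δ = 103.36°  ·
  (1,3): δ = 26.59°  ·
  (1,4): δ = 7.87°  ✓
  (1,5): δ = 31.78°  ·
  (2,3): δ = 103.23°  ·
  (2,4): δ = 68.77°  ·
  (2,5): δ = 44.86°  ·
  (3,4): δ = 145.55°  ·
  (3,5): δ = 121.64°  ·
  (4,5): δ = 156.09°  ·
antipodal pairs: 2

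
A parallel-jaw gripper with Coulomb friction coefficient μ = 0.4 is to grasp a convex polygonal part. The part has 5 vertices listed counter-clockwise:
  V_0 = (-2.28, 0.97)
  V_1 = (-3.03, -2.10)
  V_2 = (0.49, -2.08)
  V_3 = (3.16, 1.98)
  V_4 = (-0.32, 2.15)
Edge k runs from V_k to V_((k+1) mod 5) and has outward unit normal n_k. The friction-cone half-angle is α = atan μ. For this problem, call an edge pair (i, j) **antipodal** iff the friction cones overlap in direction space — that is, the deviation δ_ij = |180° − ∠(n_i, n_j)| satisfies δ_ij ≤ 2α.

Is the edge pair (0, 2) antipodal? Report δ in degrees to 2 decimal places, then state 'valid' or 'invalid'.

α = atan 0.4 = 21.80°;  2α = 43.60°
edge 0: e_0 = (-0.75, -3.07);  n_0 = (-0.9714, +0.2373)
edge 2: e_2 = (+2.67, +4.06);  n_2 = (+0.8355, -0.5495)
∠(n_0, n_2) = 160.40°
δ = |180° − 160.40°| = 19.60°
19.60° ≤ 2α = 43.60°  →  valid

δ = 19.60°, valid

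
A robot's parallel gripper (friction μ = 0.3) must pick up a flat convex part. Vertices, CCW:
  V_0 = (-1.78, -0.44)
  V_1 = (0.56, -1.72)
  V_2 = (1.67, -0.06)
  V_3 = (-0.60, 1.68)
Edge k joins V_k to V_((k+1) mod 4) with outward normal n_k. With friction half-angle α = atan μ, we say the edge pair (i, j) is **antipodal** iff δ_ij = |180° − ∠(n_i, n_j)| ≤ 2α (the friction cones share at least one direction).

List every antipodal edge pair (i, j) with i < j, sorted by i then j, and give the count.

α = atan 0.3 = 16.70°;  2α = 33.40°
n_0 = (-0.4799, -0.8773)
n_1 = (+0.8313, -0.5559)
n_2 = (+0.6084, +0.7937)
n_3 = (-0.8738, +0.4863)
  (0,1): δ = 95.09°  ·
  (0,2): δ = 8.79°  ✓
  (0,3): δ = 89.58°  ·
  (1,2): δ = 93.70°  ·
  (1,3): δ = 4.67°  ✓
  (2,3): δ = 81.63°  ·
antipodal pairs: 2

count = 2; pairs: (0,2), (1,3)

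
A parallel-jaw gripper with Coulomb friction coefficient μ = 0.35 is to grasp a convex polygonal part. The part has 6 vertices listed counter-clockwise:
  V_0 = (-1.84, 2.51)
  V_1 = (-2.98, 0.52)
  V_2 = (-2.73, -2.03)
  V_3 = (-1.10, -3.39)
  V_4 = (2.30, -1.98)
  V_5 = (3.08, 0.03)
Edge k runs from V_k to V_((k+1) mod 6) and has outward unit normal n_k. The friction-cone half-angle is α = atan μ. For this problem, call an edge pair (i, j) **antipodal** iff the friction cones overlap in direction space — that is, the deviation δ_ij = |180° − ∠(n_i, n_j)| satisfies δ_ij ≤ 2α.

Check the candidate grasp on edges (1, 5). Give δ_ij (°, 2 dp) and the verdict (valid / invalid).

α = atan 0.35 = 19.29°;  2α = 38.58°
edge 1: e_1 = (+0.25, -2.55);  n_1 = (-0.9952, -0.0976)
edge 5: e_5 = (-4.92, +2.48);  n_5 = (+0.4501, +0.8930)
∠(n_1, n_5) = 122.35°
δ = |180° − 122.35°| = 57.65°
57.65° > 2α = 38.58°  →  invalid

δ = 57.65°, invalid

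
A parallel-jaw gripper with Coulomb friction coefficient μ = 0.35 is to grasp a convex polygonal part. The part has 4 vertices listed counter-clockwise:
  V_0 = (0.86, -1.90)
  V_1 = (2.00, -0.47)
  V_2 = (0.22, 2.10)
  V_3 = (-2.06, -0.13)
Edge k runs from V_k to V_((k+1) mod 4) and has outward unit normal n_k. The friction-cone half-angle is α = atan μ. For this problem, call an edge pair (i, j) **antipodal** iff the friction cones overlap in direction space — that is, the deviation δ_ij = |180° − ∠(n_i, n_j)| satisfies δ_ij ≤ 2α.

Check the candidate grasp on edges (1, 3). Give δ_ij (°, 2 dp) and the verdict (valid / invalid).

δ = 24.07°, valid

α = atan 0.35 = 19.29°;  2α = 38.58°
edge 1: e_1 = (-1.78, +2.57);  n_1 = (+0.8221, +0.5694)
edge 3: e_3 = (+2.92, -1.77);  n_3 = (-0.5184, -0.8552)
∠(n_1, n_3) = 155.93°
δ = |180° − 155.93°| = 24.07°
24.07° ≤ 2α = 38.58°  →  valid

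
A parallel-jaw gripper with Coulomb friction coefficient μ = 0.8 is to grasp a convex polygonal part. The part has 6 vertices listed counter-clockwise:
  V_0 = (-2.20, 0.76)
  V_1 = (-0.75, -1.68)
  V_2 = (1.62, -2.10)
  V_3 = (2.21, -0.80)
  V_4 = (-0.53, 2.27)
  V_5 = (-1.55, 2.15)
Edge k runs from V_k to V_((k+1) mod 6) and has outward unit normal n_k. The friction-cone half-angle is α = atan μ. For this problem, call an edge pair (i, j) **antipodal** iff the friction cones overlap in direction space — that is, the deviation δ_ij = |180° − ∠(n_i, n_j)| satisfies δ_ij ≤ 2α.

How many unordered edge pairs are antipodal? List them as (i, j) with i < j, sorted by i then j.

α = atan 0.8 = 38.66°;  2α = 77.32°
n_0 = (-0.8597, -0.5109)
n_1 = (-0.1745, -0.9847)
n_2 = (+0.9106, -0.4133)
n_3 = (+0.7461, +0.6659)
n_4 = (-0.1168, +0.9932)
n_5 = (-0.9058, +0.4236)
  (0,1): δ = 130.77°  ·
  (0,2): δ = 55.13°  ✓
  (0,3): δ = 11.03°  ✓
  (0,4): δ = 65.99°  ✓
  (0,5): δ = 124.22°  ·
  (1,2): δ = 104.36°  ·
  (1,3): δ = 38.20°  ✓
  (1,4): δ = 16.76°  ✓
  (1,5): δ = 74.99°  ✓
  (2,3): δ = 113.84°  ·
  (2,4): δ = 58.88°  ✓
  (2,5): δ = 0.65°  ✓
  (3,4): δ = 125.04°  ·
  (3,5): δ = 66.81°  ✓
  (4,5): δ = 121.77°  ·
antipodal pairs: 9

count = 9; pairs: (0,2), (0,3), (0,4), (1,3), (1,4), (1,5), (2,4), (2,5), (3,5)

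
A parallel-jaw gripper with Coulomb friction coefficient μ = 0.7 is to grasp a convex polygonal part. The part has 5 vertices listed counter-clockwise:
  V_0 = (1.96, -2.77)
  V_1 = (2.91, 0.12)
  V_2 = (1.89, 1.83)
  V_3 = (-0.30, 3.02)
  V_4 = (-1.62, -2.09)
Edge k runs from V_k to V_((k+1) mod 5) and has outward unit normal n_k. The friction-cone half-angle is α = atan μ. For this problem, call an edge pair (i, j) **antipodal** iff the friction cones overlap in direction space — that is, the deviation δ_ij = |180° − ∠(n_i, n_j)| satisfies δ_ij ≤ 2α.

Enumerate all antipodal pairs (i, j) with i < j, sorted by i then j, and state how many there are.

α = atan 0.7 = 34.99°;  2α = 69.98°
n_0 = (+0.9500, -0.3123)
n_1 = (+0.8588, +0.5123)
n_2 = (+0.4774, +0.8787)
n_3 = (-0.9682, +0.2501)
n_4 = (-0.1866, -0.9824)
  (0,1): δ = 130.99°  ·
  (0,2): δ = 100.32°  ·
  (0,3): δ = 3.71°  ✓
  (0,4): δ = 97.44°  ·
  (1,2): δ = 149.33°  ·
  (1,3): δ = 45.30°  ✓
  (1,4): δ = 48.43°  ✓
  (2,3): δ = 75.97°  ·
  (2,4): δ = 17.76°  ✓
  (3,4): δ = 86.27°  ·
antipodal pairs: 4

count = 4; pairs: (0,3), (1,3), (1,4), (2,4)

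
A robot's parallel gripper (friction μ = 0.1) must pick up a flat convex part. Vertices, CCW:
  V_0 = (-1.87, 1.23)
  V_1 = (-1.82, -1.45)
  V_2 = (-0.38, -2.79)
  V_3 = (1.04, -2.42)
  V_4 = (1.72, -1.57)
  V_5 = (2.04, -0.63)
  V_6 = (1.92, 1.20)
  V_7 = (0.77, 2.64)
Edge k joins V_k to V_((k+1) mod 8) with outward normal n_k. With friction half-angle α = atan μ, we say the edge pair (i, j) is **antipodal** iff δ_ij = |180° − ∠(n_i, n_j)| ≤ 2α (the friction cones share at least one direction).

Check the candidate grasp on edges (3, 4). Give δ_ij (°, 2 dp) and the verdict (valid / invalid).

α = atan 0.1 = 5.71°;  2α = 11.42°
edge 3: e_3 = (+0.68, +0.85);  n_3 = (+0.7809, -0.6247)
edge 4: e_4 = (+0.32, +0.94);  n_4 = (+0.9466, -0.3223)
∠(n_3, n_4) = 19.86°
δ = |180° − 19.86°| = 160.14°
160.14° > 2α = 11.42°  →  invalid

δ = 160.14°, invalid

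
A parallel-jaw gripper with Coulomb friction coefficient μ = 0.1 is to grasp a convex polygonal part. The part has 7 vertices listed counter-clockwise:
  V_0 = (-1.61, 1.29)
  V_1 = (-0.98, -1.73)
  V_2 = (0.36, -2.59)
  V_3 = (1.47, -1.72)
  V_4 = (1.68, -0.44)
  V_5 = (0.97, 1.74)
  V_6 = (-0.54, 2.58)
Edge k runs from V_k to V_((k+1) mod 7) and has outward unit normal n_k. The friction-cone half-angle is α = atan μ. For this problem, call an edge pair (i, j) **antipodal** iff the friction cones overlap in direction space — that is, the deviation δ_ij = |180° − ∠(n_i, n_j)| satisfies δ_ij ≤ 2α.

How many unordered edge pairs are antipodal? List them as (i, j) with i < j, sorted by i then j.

α = atan 0.1 = 5.71°;  2α = 11.42°
n_0 = (-0.9789, -0.2042)
n_1 = (-0.5401, -0.8416)
n_2 = (+0.6169, -0.7871)
n_3 = (+0.9868, -0.1619)
n_4 = (+0.9508, +0.3097)
n_5 = (+0.4861, +0.8739)
n_6 = (-0.7697, +0.6384)
  (0,1): δ = 134.48°  ·
  (0,2): δ = 63.69°  ·
  (0,3): δ = 21.10°  ·
  (0,4): δ = 6.26°  ✓
  (0,5): δ = 49.13°  ·
  (0,6): δ = 128.54°  ·
  (1,2): δ = 109.22°  ·
  (1,3): δ = 66.63°  ·
  (1,4): δ = 39.27°  ·
  (1,5): δ = 3.61°  ✓
  (1,6): δ = 83.02°  ·
  (2,3): δ = 137.41°  ·
  (2,4): δ = 110.05°  ·
  (2,5): δ = 67.18°  ·
  (2,6): δ = 12.24°  ·
  (3,4): δ = 152.64°  ·
  (3,5): δ = 109.77°  ·
  (3,6): δ = 30.36°  ·
  (4,5): δ = 137.13°  ·
  (4,6): δ = 57.71°  ·
  (5,6): δ = 100.59°  ·
antipodal pairs: 2

count = 2; pairs: (0,4), (1,5)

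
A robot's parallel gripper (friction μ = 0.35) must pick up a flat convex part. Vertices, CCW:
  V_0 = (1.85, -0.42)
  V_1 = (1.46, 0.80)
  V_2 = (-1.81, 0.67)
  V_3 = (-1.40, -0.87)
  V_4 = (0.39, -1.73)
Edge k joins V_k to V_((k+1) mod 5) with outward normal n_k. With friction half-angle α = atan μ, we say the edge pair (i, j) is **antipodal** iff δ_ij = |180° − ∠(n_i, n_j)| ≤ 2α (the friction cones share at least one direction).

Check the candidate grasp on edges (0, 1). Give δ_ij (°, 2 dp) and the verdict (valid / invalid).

δ = 105.45°, invalid

α = atan 0.35 = 19.29°;  2α = 38.58°
edge 0: e_0 = (-0.39, +1.22);  n_0 = (+0.9525, +0.3045)
edge 1: e_1 = (-3.27, -0.13);  n_1 = (-0.0397, +0.9992)
∠(n_0, n_1) = 74.55°
δ = |180° − 74.55°| = 105.45°
105.45° > 2α = 38.58°  →  invalid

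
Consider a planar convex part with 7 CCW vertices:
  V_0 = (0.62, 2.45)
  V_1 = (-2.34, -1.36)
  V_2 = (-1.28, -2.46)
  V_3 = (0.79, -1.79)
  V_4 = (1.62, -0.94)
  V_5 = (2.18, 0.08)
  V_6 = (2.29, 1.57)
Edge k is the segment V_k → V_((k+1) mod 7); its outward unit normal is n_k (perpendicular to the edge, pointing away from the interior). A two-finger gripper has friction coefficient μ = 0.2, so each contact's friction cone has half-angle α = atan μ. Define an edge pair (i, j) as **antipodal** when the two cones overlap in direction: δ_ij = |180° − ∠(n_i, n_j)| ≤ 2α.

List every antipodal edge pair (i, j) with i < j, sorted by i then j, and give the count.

count = 3; pairs: (0,3), (0,4), (1,6)

α = atan 0.2 = 11.31°;  2α = 22.62°
n_0 = (-0.7897, +0.6135)
n_1 = (-0.7201, -0.6939)
n_2 = (+0.3079, -0.9514)
n_3 = (+0.7155, -0.6986)
n_4 = (+0.8766, -0.4813)
n_5 = (+0.9973, -0.0736)
n_6 = (+0.4662, +0.8847)
  (0,1): δ = 98.22°  ·
  (0,2): δ = 34.22°  ·
  (0,3): δ = 6.47°  ✓
  (0,4): δ = 9.08°  ✓
  (0,5): δ = 33.62°  ·
  (0,6): δ = 100.06°  ·
  (1,2): δ = 116.00°  ·
  (1,3): δ = 88.26°  ·
  (1,4): δ = 72.71°  ·
  (1,5): δ = 48.16°  ·
  (1,6): δ = 18.27°  ✓
  (2,3): δ = 152.25°  ·
  (2,4): δ = 136.70°  ·
  (2,5): δ = 112.16°  ·
  (2,6): δ = 45.72°  ·
  (3,4): δ = 164.45°  ·
  (3,5): δ = 139.90°  ·
  (3,6): δ = 73.47°  ·
  (4,5): δ = 155.45°  ·
  (4,6): δ = 89.02°  ·
  (5,6): δ = 113.56°  ·
antipodal pairs: 3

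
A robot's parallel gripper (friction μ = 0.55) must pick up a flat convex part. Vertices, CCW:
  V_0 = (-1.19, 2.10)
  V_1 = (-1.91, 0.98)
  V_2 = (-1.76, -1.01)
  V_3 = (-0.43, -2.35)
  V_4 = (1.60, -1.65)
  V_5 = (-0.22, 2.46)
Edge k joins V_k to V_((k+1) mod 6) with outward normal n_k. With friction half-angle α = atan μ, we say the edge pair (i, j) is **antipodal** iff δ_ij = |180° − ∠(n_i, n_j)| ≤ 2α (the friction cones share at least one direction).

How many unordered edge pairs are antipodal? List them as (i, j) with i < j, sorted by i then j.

α = atan 0.55 = 28.81°;  2α = 57.62°
n_0 = (-0.8412, +0.5408)
n_1 = (-0.9972, -0.0752)
n_2 = (-0.7098, -0.7045)
n_3 = (+0.3260, -0.9454)
n_4 = (+0.9144, +0.4049)
n_5 = (-0.3479, +0.9375)
  (0,1): δ = 142.95°  ·
  (0,2): δ = 102.48°  ·
  (0,3): δ = 38.24°  ✓
  (0,4): δ = 56.62°  ✓
  (0,5): δ = 143.10°  ·
  (1,2): δ = 139.53°  ·
  (1,3): δ = 75.29°  ·
  (1,4): δ = 19.57°  ✓
  (1,5): δ = 106.05°  ·
  (2,3): δ = 115.76°  ·
  (2,4): δ = 20.90°  ✓
  (2,5): δ = 65.58°  ·
  (3,4): δ = 85.14°  ·
  (3,5): δ = 1.34°  ✓
  (4,5): δ = 93.52°  ·
antipodal pairs: 5

count = 5; pairs: (0,3), (0,4), (1,4), (2,4), (3,5)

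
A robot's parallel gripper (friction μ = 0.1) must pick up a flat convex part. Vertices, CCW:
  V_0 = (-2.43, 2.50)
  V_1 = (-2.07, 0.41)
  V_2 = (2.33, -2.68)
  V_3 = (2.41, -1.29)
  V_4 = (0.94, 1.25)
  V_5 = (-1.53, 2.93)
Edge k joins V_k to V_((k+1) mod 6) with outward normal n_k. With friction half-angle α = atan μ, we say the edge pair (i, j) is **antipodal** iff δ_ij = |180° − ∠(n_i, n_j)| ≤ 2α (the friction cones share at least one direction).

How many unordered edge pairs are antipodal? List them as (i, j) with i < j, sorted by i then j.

α = atan 0.1 = 5.71°;  2α = 11.42°
n_0 = (-0.9855, -0.1697)
n_1 = (-0.5747, -0.8184)
n_2 = (+0.9983, -0.0575)
n_3 = (+0.8655, +0.5009)
n_4 = (+0.5624, +0.8269)
n_5 = (-0.4311, +0.9023)
  (0,1): δ = 134.85°  ·
  (0,2): δ = 13.07°  ·
  (0,3): δ = 20.29°  ·
  (0,4): δ = 46.00°  ·
  (0,5): δ = 105.76°  ·
  (1,2): δ = 58.21°  ·
  (1,3): δ = 24.86°  ·
  (1,4): δ = 0.86°  ✓
  (1,5): δ = 60.62°  ·
  (2,3): δ = 146.65°  ·
  (2,4): δ = 120.93°  ·
  (2,5): δ = 61.17°  ·
  (3,4): δ = 154.28°  ·
  (3,5): δ = 94.52°  ·
  (4,5): δ = 120.24°  ·
antipodal pairs: 1

count = 1; pairs: (1,4)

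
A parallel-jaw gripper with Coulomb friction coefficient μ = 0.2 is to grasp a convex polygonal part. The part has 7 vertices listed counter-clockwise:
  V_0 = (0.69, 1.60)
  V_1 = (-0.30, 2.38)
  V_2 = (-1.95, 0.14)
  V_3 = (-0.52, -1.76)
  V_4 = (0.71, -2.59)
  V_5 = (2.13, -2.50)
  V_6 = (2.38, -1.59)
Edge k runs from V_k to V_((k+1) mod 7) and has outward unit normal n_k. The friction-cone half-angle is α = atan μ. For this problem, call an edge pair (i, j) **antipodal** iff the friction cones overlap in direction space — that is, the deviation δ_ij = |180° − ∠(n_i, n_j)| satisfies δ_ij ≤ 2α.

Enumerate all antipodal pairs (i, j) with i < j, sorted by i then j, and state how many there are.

count = 4; pairs: (0,2), (0,3), (1,5), (2,6)

α = atan 0.2 = 11.31°;  2α = 22.62°
n_0 = (+0.6189, +0.7855)
n_1 = (-0.8051, +0.5931)
n_2 = (-0.7990, -0.6013)
n_3 = (-0.5594, -0.8289)
n_4 = (+0.0633, -0.9980)
n_5 = (+0.9643, -0.2649)
n_6 = (+0.8837, +0.4681)
  (0,1): δ = 88.14°  ·
  (0,2): δ = 14.80°  ✓
  (0,3): δ = 4.22°  ✓
  (0,4): δ = 41.86°  ·
  (0,5): δ = 112.87°  ·
  (0,6): δ = 156.15°  ·
  (1,2): δ = 106.66°  ·
  (1,3): δ = 87.64°  ·
  (1,4): δ = 50.00°  ·
  (1,5): δ = 21.01°  ✓
  (1,6): δ = 64.29°  ·
  (2,3): δ = 160.98°  ·
  (2,4): δ = 123.34°  ·
  (2,5): δ = 52.33°  ·
  (2,6): δ = 9.05°  ✓
  (3,4): δ = 142.36°  ·
  (3,5): δ = 71.35°  ·
  (3,6): δ = 28.07°  ·
  (4,5): δ = 108.99°  ·
  (4,6): δ = 65.71°  ·
  (5,6): δ = 136.72°  ·
antipodal pairs: 4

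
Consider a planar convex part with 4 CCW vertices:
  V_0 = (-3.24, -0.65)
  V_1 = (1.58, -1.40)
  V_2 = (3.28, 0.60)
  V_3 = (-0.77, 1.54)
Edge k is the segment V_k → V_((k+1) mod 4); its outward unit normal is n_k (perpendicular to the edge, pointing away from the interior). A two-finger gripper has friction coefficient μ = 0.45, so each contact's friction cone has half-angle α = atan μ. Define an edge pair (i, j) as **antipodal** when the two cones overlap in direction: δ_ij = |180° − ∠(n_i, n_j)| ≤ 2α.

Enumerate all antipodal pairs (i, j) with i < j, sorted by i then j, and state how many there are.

count = 2; pairs: (0,2), (1,3)

α = atan 0.45 = 24.23°;  2α = 48.46°
n_0 = (-0.1538, -0.9881)
n_1 = (+0.7619, -0.6476)
n_2 = (+0.2261, +0.9741)
n_3 = (-0.6634, +0.7482)
  (0,1): δ = 121.52°  ·
  (0,2): δ = 4.22°  ✓
  (0,3): δ = 50.41°  ·
  (1,2): δ = 62.70°  ·
  (1,3): δ = 8.07°  ✓
  (2,3): δ = 125.37°  ·
antipodal pairs: 2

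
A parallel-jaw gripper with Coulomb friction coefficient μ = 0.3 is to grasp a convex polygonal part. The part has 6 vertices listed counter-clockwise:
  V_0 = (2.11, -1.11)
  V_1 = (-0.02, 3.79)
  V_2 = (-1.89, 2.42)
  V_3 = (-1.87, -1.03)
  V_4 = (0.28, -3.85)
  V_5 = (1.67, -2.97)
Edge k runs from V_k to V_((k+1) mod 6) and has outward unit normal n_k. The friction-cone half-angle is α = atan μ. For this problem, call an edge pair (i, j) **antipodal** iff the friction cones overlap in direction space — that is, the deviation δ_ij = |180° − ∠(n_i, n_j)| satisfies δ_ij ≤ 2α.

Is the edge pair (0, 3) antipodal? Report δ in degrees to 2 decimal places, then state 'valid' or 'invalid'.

α = atan 0.3 = 16.70°;  2α = 33.40°
edge 0: e_0 = (-2.13, +4.90);  n_0 = (+0.9171, +0.3987)
edge 3: e_3 = (+2.15, -2.82);  n_3 = (-0.7952, -0.6063)
∠(n_0, n_3) = 166.17°
δ = |180° − 166.17°| = 13.83°
13.83° ≤ 2α = 33.40°  →  valid

δ = 13.83°, valid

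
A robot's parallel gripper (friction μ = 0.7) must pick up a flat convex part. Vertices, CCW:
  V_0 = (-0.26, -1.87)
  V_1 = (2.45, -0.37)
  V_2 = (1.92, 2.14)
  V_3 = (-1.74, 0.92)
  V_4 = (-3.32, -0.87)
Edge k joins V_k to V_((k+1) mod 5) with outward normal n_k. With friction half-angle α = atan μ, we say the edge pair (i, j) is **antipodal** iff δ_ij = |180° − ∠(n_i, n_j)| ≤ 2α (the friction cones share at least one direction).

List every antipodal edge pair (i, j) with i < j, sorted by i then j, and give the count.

count = 6; pairs: (0,2), (0,3), (1,3), (1,4), (2,4), (3,4)

α = atan 0.7 = 34.99°;  2α = 69.98°
n_0 = (+0.4843, -0.8749)
n_1 = (+0.9784, +0.2066)
n_2 = (-0.3162, +0.9487)
n_3 = (-0.7497, +0.6618)
n_4 = (-0.3106, -0.9505)
  (0,1): δ = 107.04°  ·
  (0,2): δ = 10.53°  ✓
  (0,3): δ = 19.60°  ✓
  (0,4): δ = 132.94°  ·
  (1,2): δ = 83.49°  ·
  (1,3): δ = 53.36°  ✓
  (1,4): δ = 59.98°  ✓
  (2,3): δ = 149.87°  ·
  (2,4): δ = 36.53°  ✓
  (3,4): δ = 66.66°  ✓
antipodal pairs: 6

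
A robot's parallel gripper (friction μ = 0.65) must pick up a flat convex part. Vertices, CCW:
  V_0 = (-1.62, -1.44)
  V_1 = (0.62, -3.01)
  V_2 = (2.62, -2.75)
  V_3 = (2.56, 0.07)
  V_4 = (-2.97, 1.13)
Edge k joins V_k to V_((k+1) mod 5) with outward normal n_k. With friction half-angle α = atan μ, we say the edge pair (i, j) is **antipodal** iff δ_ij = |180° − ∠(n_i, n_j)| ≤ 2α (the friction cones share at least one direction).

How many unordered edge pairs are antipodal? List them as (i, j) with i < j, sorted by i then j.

count = 5; pairs: (0,2), (0,3), (1,3), (2,4), (3,4)

α = atan 0.65 = 33.02°;  2α = 66.05°
n_0 = (-0.5740, -0.8189)
n_1 = (+0.1289, -0.9917)
n_2 = (+0.9998, +0.0213)
n_3 = (+0.1883, +0.9821)
n_4 = (-0.8853, -0.4650)
  (0,1): δ = 137.57°  ·
  (0,2): δ = 53.75°  ✓
  (0,3): δ = 24.18°  ✓
  (0,4): δ = 152.74°  ·
  (1,2): δ = 96.19°  ·
  (1,3): δ = 18.26°  ✓
  (1,4): δ = 110.31°  ·
  (2,3): δ = 102.07°  ·
  (2,4): δ = 26.49°  ✓
  (3,4): δ = 51.44°  ✓
antipodal pairs: 5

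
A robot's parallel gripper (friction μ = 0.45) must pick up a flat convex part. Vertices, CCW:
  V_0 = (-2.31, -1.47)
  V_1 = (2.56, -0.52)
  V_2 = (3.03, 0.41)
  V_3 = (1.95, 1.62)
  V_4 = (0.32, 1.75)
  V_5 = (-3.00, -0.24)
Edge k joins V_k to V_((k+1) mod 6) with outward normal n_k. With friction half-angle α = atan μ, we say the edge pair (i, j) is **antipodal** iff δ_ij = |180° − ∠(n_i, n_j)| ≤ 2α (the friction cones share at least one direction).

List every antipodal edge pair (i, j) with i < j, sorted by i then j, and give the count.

count = 4; pairs: (0,3), (0,4), (1,4), (2,5)

α = atan 0.45 = 24.23°;  2α = 48.46°
n_0 = (+0.1915, -0.9815)
n_1 = (+0.8925, -0.4510)
n_2 = (+0.7460, +0.6659)
n_3 = (+0.0795, +0.9968)
n_4 = (-0.5141, +0.8577)
n_5 = (-0.8721, -0.4893)
  (0,1): δ = 127.85°  ·
  (0,2): δ = 59.29°  ·
  (0,3): δ = 15.60°  ✓
  (0,4): δ = 19.90°  ✓
  (0,5): δ = 108.25°  ·
  (1,2): δ = 111.44°  ·
  (1,3): δ = 67.75°  ·
  (1,4): δ = 32.25°  ✓
  (1,5): δ = 56.10°  ·
  (2,3): δ = 136.31°  ·
  (2,4): δ = 100.81°  ·
  (2,5): δ = 12.46°  ✓
  (3,4): δ = 144.50°  ·
  (3,5): δ = 56.15°  ·
  (4,5): δ = 91.65°  ·
antipodal pairs: 4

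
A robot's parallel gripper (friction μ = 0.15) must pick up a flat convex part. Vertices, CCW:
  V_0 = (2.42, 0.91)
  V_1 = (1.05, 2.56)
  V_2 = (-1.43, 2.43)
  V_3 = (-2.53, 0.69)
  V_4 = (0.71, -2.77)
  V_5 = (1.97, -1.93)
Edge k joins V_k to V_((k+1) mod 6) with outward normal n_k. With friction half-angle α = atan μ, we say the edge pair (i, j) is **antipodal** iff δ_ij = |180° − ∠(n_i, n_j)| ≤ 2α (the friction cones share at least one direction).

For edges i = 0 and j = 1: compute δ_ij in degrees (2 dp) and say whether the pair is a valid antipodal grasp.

α = atan 0.15 = 8.53°;  2α = 17.06°
edge 0: e_0 = (-1.37, +1.65);  n_0 = (+0.7694, +0.6388)
edge 1: e_1 = (-2.48, -0.13);  n_1 = (-0.0523, +0.9986)
∠(n_0, n_1) = 53.30°
δ = |180° − 53.30°| = 126.70°
126.70° > 2α = 17.06°  →  invalid

δ = 126.70°, invalid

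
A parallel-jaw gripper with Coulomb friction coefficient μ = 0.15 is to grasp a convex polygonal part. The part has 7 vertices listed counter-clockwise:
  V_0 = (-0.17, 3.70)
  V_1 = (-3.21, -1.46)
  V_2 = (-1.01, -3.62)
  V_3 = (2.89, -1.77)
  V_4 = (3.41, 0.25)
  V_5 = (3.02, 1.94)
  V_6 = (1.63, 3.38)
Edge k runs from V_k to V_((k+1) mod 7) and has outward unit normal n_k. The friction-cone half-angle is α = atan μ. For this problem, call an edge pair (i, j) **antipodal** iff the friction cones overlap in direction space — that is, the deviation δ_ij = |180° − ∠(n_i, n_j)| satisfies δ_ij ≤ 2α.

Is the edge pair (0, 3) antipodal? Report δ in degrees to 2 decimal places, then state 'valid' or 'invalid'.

δ = 16.07°, valid

α = atan 0.15 = 8.53°;  2α = 17.06°
edge 0: e_0 = (-3.04, -5.16);  n_0 = (-0.8616, +0.5076)
edge 3: e_3 = (+0.52, +2.02);  n_3 = (+0.9684, -0.2493)
∠(n_0, n_3) = 163.93°
δ = |180° − 163.93°| = 16.07°
16.07° ≤ 2α = 17.06°  →  valid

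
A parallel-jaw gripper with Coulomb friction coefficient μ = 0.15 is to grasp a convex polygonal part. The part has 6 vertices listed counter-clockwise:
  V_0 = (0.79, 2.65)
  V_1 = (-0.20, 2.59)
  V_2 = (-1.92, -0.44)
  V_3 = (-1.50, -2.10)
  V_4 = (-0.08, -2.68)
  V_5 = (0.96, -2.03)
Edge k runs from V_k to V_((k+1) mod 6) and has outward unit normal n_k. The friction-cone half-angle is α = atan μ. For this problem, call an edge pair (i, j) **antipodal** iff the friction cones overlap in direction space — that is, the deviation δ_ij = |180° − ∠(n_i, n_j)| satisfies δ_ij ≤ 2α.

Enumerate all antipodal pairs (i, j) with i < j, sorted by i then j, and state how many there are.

α = atan 0.15 = 8.53°;  2α = 17.06°
n_0 = (-0.0605, +0.9982)
n_1 = (-0.8697, +0.4937)
n_2 = (-0.9695, -0.2453)
n_3 = (-0.3781, -0.9258)
n_4 = (+0.5300, -0.8480)
n_5 = (+0.9993, +0.0363)
  (0,1): δ = 123.05°  ·
  (0,2): δ = 79.27°  ·
  (0,3): δ = 25.69°  ·
  (0,4): δ = 28.54°  ·
  (0,5): δ = 88.61°  ·
  (1,2): δ = 136.22°  ·
  (1,3): δ = 82.64°  ·
  (1,4): δ = 28.41°  ·
  (1,5): δ = 31.66°  ·
  (2,3): δ = 126.42°  ·
  (2,4): δ = 72.19°  ·
  (2,5): δ = 12.12°  ✓
  (3,4): δ = 125.78°  ·
  (3,5): δ = 65.70°  ·
  (4,5): δ = 119.93°  ·
antipodal pairs: 1

count = 1; pairs: (2,5)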